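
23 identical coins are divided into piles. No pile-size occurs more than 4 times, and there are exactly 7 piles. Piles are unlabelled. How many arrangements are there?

144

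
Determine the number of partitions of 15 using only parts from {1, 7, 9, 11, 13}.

The partitions of 15 that satisfy the conditions:
13,1,1
11,1,1,1,1
9,1,1,1,1,1,1
7,7,1
7,1,1,1,1,1,1,1,1
1,1,1,1,1,1,1,1,1,1,1,1,1,1,1

6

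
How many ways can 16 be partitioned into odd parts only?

There are too many to list fully; the first 12 (by largest part) are:
15,1
13,3
13,1,1,1
11,5
11,3,1,1
11,1,1,1,1,1
9,7
9,5,1,1
9,3,3,1
9,3,1,1,1,1
9,1,1,1,1,1,1,1
7,7,1,1
…and 20 more, for 32 total.

32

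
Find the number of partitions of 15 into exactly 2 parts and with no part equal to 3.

6

They are:
14, 1
13, 2
11, 4
10, 5
9, 6
8, 7
Counting gives 6.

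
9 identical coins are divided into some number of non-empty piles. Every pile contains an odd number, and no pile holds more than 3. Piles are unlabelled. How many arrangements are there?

4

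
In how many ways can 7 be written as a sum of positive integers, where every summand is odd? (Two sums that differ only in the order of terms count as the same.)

Enumerating:
7
5, 1, 1
3, 3, 1
3, 1, 1, 1, 1
1, 1, 1, 1, 1, 1, 1
Counting gives 5.

5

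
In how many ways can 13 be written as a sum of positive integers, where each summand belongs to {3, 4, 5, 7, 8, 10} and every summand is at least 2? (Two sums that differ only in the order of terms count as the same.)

Listing the qualifying partitions of 13:
10,3
8,5
7,3,3
5,5,3
5,4,4
4,3,3,3

6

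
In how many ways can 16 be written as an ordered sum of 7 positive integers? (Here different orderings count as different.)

5005

Equivalently, choose which 6 of the 15 gaps become plus signs: C(15,6) = 5005.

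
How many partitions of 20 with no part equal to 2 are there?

242

There are 242 such partitions.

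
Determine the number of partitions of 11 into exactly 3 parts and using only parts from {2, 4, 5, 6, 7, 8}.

2

Listing the qualifying partitions of 11:
7,2,2
5,4,2
That's 2 in total.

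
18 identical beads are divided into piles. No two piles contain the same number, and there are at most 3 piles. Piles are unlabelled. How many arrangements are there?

28

There are too many to list fully; the first 12 (by largest part) are:
18
17,1
16,2
15,3
15,2,1
14,4
14,3,1
13,5
13,4,1
13,3,2
12,6
12,5,1
…and 16 more, for 28 total.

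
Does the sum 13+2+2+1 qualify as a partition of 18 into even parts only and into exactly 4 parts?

No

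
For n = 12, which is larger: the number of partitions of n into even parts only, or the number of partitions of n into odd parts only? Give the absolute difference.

Partitions of 12 into even parts only: 11.
Partitions of 12 into odd parts only: 15.
|11 − 15| = 4.

4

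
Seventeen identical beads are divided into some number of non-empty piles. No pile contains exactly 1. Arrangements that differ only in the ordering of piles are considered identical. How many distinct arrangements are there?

66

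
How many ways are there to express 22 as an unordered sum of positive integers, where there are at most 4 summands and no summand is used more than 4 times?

Counting exhaustively, 136 partitions satisfy the conditions.

136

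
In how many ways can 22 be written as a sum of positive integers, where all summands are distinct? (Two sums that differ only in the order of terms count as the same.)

Direct enumeration gives 89 partitions.

89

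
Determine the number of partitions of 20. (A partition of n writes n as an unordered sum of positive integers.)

627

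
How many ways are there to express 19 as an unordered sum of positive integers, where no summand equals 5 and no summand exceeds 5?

94

There are 94 such partitions.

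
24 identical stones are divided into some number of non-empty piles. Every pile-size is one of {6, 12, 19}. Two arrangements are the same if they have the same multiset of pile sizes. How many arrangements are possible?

The partitions of 24 that satisfy the conditions:
12 + 12
6 + 6 + 12
6 + 6 + 6 + 6

3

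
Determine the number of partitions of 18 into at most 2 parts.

They are:
18
17+1
16+2
15+3
14+4
13+5
12+6
11+7
10+8
9+9
That's 10 in total.

10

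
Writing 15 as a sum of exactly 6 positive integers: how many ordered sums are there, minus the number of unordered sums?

1976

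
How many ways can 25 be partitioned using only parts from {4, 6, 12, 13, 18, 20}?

3

They are:
13 + 12
13 + 6 + 6
13 + 4 + 4 + 4
That's 3 in total.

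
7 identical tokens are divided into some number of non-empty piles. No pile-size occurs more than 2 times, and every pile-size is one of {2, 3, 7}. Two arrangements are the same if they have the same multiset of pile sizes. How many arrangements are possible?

The partitions of 7 that satisfy the conditions:
7
3, 2, 2
Counting gives 2.

2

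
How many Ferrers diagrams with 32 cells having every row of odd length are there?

390

A full systematic count gives 390.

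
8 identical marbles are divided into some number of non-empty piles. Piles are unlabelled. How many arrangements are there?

22

Listing the qualifying partitions of 8:
8
1, 7
2, 6
1, 1, 6
3, 5
1, 2, 5
1, 1, 1, 5
4, 4
1, 3, 4
2, 2, 4
1, 1, 2, 4
1, 1, 1, 1, 4
2, 3, 3
1, 1, 3, 3
1, 2, 2, 3
1, 1, 1, 2, 3
1, 1, 1, 1, 1, 3
2, 2, 2, 2
1, 1, 2, 2, 2
1, 1, 1, 1, 2, 2
1, 1, 1, 1, 1, 1, 2
1, 1, 1, 1, 1, 1, 1, 1
Counting gives 22.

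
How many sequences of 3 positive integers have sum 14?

By stars and bars with positive parts, the count is C(13,2) = 78.

78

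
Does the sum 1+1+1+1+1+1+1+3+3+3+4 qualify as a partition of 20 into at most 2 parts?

No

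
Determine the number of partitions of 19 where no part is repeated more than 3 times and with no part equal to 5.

176

Direct enumeration gives 176 partitions.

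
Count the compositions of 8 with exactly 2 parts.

7

Equivalently, choose which 1 of the 7 gaps become plus signs: C(7,1) = 7.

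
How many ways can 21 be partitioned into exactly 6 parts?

Systematic enumeration (by largest part, then next-largest, …) yields 110.

110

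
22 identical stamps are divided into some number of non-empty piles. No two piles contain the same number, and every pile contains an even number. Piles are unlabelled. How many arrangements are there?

12

They are:
22
20, 2
18, 4
16, 6
16, 4, 2
14, 8
14, 6, 2
12, 10
12, 8, 2
12, 6, 4
10, 8, 4
10, 6, 4, 2
Counting gives 12.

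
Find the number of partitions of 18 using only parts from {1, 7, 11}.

5

Enumerating:
7, 11
1, 1, 1, 1, 1, 1, 1, 11
1, 1, 1, 1, 7, 7
1, 1, 1, 1, 1, 1, 1, 1, 1, 1, 1, 7
1, 1, 1, 1, 1, 1, 1, 1, 1, 1, 1, 1, 1, 1, 1, 1, 1, 1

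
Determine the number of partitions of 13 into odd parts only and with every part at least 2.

3

Enumerating:
13
7,3,3
5,5,3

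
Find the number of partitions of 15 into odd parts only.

27

There are too many to list fully; the first 12 (by largest part) are:
15
13+1+1
11+3+1
11+1+1+1+1
9+5+1
9+3+3
9+3+1+1+1
9+1+1+1+1+1+1
7+7+1
7+5+3
7+5+1+1+1
7+3+3+1+1
…and 15 more, for 27 total.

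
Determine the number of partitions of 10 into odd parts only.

10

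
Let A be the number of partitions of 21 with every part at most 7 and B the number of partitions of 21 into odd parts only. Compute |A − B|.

360

Partitions of 21 with every part at most 7: 436.
Partitions of 21 into odd parts only: 76.
|436 − 76| = 360.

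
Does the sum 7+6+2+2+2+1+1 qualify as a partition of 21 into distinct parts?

No

The parts sum to 21, and the condition 'all summands are distinct' is violated.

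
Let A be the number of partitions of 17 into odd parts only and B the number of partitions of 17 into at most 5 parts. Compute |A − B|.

81

Partitions of 17 into odd parts only: 38.
Partitions of 17 into at most 5 parts: 119.
|38 − 119| = 81.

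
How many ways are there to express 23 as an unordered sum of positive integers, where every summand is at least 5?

21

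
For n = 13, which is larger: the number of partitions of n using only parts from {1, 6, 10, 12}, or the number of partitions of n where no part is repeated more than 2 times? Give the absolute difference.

Partitions of 13 using only parts from {1, 6, 10, 12}: 5.
Partitions of 13 where no part is repeated more than 2 times: 44.
|5 − 44| = 39.

39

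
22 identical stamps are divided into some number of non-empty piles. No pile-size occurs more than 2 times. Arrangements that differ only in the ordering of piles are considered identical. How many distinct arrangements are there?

Enumerating by decreasing first part gives 297 partitions in all.

297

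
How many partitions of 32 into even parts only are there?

231

A full systematic count gives 231.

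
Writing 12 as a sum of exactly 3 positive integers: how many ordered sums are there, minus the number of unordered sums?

Compositions: C(11,2) = 55.
Unordered (partitions into 3 parts): 12.
Difference: 55 − 12 = 43.

43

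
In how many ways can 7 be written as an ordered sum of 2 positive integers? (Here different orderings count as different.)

Place 1 bars in the 6 internal gaps of a row of 7 dots: C(6,1) = 6.

6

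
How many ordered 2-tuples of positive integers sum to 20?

Place 1 bars in the 19 internal gaps of a row of 20 dots: C(19,1) = 19.

19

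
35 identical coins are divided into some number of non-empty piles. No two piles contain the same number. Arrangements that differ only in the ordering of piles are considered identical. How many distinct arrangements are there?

Systematic enumeration (by largest part, then next-largest, …) yields 585.

585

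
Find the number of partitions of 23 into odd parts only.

104

Enumerating by decreasing first part gives 104 partitions in all.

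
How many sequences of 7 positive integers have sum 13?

924

By stars and bars with positive parts, the count is C(12,6) = 924.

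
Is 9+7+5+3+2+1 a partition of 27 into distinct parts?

Yes

The parts sum to 27, and the condition 'all summands are distinct' holds.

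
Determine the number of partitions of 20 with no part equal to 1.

137

A full systematic count gives 137.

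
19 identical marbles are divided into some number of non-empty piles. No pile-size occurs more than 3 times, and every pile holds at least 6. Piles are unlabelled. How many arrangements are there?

6

The partitions of 19 that satisfy the conditions:
19
13,6
12,7
11,8
10,9
7,6,6
That's 6 in total.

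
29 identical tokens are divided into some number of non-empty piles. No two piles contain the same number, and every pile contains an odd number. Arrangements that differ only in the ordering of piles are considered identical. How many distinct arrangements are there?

The partitions of 29 that satisfy the conditions:
29
25,3,1
23,5,1
21,7,1
21,5,3
19,9,1
19,7,3
17,11,1
17,9,3
17,7,5
15,13,1
15,11,3
15,9,5
13,11,5
13,9,7
13,7,5,3,1
11,9,5,3,1
That's 17 in total.

17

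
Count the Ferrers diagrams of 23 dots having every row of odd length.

Counting exhaustively, 104 partitions satisfy the conditions.

104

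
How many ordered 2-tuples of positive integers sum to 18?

Equivalently, choose which 1 of the 17 gaps become plus signs: C(17,1) = 17.

17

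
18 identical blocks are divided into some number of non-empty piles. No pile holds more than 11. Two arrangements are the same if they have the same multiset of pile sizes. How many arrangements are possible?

355

Counting exhaustively, 355 partitions satisfy the conditions.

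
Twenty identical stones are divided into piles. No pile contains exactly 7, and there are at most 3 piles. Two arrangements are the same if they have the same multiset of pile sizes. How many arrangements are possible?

A partial list (first 12 by largest part):
20
19, 1
18, 2
18, 1, 1
17, 3
17, 2, 1
16, 4
16, 3, 1
16, 2, 2
15, 5
15, 4, 1
15, 3, 2
…and 25 more, for 37 total.

37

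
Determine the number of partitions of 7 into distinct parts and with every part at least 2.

Enumerating:
7
5, 2
4, 3

3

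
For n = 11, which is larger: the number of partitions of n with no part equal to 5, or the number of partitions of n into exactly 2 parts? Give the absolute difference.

Partitions of 11 with no part equal to 5: 45.
Partitions of 11 into exactly 2 parts: 5.
|45 − 5| = 40.

40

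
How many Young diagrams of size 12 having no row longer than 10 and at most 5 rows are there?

45

A partial list (first 12 by largest part):
10,2
10,1,1
9,3
9,2,1
9,1,1,1
8,4
8,3,1
8,2,2
8,2,1,1
8,1,1,1,1
7,5
7,4,1
…and 33 more, for 45 total.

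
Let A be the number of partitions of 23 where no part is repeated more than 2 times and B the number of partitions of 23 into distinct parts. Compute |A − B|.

Partitions of 23 where no part is repeated more than 2 times: 355.
Partitions of 23 into distinct parts: 104.
|355 − 104| = 251.

251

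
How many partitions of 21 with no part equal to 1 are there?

Enumerating by decreasing first part gives 165 partitions in all.

165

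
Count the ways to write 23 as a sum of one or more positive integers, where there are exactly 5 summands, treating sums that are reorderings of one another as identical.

141

A full systematic count gives 141.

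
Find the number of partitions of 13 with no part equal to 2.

45

There are too many to list fully; the first 12 (by largest part) are:
13
12 + 1
11 + 1 + 1
10 + 3
10 + 1 + 1 + 1
9 + 4
9 + 3 + 1
9 + 1 + 1 + 1 + 1
8 + 5
8 + 4 + 1
8 + 3 + 1 + 1
8 + 1 + 1 + 1 + 1 + 1
…and 33 more, for 45 total.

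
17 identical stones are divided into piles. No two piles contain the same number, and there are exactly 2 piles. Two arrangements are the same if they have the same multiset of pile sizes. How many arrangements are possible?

8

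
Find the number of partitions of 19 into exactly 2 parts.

9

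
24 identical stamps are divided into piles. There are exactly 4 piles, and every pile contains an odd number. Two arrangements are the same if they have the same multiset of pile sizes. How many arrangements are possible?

23

Enumerating:
21 + 1 + 1 + 1
19 + 3 + 1 + 1
17 + 5 + 1 + 1
17 + 3 + 3 + 1
15 + 7 + 1 + 1
15 + 5 + 3 + 1
15 + 3 + 3 + 3
13 + 9 + 1 + 1
13 + 7 + 3 + 1
13 + 5 + 5 + 1
13 + 5 + 3 + 3
11 + 11 + 1 + 1
11 + 9 + 3 + 1
11 + 7 + 5 + 1
11 + 7 + 3 + 3
11 + 5 + 5 + 3
9 + 9 + 5 + 1
9 + 9 + 3 + 3
9 + 7 + 7 + 1
9 + 7 + 5 + 3
9 + 5 + 5 + 5
7 + 7 + 7 + 3
7 + 7 + 5 + 5
Counting gives 23.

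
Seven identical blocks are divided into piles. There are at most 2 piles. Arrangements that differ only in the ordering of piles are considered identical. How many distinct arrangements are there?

Enumerating:
7
1,6
2,5
3,4
That's 4 in total.

4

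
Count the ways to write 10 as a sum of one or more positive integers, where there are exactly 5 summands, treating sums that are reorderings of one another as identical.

7

They are:
6,1,1,1,1
5,2,1,1,1
4,3,1,1,1
4,2,2,1,1
3,3,2,1,1
3,2,2,2,1
2,2,2,2,2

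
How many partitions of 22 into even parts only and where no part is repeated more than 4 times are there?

There are too many to list fully; the first 12 (by largest part) are:
22
2+20
4+18
2+2+18
6+16
2+4+16
2+2+2+16
8+14
2+6+14
4+4+14
2+2+4+14
2+2+2+2+14
…and 32 more, for 44 total.

44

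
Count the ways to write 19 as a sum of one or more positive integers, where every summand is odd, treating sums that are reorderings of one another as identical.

There are too many to list fully; the first 12 (by largest part) are:
19
1, 1, 17
1, 3, 15
1, 1, 1, 1, 15
1, 5, 13
3, 3, 13
1, 1, 1, 3, 13
1, 1, 1, 1, 1, 1, 13
1, 7, 11
3, 5, 11
1, 1, 1, 5, 11
1, 1, 3, 3, 11
…and 42 more, for 54 total.

54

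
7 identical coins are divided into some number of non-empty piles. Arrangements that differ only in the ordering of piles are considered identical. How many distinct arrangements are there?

15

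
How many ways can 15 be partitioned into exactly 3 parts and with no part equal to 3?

The partitions of 15 that satisfy the conditions:
13+1+1
12+2+1
11+2+2
10+4+1
9+5+1
9+4+2
8+6+1
8+5+2
7+7+1
7+6+2
7+4+4
6+5+4
5+5+5
That's 13 in total.

13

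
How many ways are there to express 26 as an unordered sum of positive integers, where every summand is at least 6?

Enumerating:
26
6+20
7+19
8+18
9+17
10+16
11+15
12+14
6+6+14
13+13
6+7+13
6+8+12
7+7+12
6+9+11
7+8+11
6+10+10
7+9+10
8+8+10
8+9+9
6+6+6+8
6+6+7+7

21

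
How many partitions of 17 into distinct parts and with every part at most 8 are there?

13

The partitions of 17 that satisfy the conditions:
8+7+2
8+6+3
8+6+2+1
8+5+4
8+5+3+1
8+4+3+2
7+6+4
7+6+3+1
7+5+4+1
7+5+3+2
7+4+3+2+1
6+5+4+2
6+5+3+2+1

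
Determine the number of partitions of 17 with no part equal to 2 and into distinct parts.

22

The partitions of 17 that satisfy the conditions:
17
16+1
14+3
13+4
13+3+1
12+5
12+4+1
11+6
11+5+1
10+7
10+6+1
10+4+3
9+8
9+7+1
9+5+3
9+4+3+1
8+6+3
8+5+4
8+5+3+1
7+6+4
7+6+3+1
7+5+4+1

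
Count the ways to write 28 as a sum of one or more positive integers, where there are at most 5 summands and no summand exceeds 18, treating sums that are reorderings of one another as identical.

469

Enumerating by decreasing first part gives 469 partitions in all.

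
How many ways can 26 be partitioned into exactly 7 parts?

300

Direct enumeration gives 300 partitions.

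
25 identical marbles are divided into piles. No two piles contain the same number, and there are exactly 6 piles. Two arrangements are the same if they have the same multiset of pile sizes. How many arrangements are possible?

They are:
1+2+3+4+5+10
1+2+3+4+6+9
1+2+3+4+7+8
1+2+3+5+6+8
1+2+4+5+6+7

5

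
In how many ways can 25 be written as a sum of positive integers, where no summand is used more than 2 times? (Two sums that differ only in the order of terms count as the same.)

Systematic enumeration (by largest part, then next-largest, …) yields 513.

513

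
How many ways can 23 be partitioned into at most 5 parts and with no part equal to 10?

Enumerating by decreasing first part gives 252 partitions in all.

252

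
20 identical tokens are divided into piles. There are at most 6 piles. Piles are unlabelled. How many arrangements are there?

282

Enumerating by decreasing first part gives 282 partitions in all.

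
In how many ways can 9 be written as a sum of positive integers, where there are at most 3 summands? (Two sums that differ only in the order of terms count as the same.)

12

The partitions of 9 that satisfy the conditions:
9
8+1
7+2
7+1+1
6+3
6+2+1
5+4
5+3+1
5+2+2
4+4+1
4+3+2
3+3+3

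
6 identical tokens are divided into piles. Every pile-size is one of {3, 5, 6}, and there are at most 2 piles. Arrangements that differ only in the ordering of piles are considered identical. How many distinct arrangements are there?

2

Listing the qualifying partitions of 6:
6
3 + 3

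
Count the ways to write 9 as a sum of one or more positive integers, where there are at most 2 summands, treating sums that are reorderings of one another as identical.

5

They are:
9
8, 1
7, 2
6, 3
5, 4
That's 5 in total.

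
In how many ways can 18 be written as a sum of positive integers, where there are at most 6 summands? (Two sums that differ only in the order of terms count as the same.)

There are 199 such partitions.

199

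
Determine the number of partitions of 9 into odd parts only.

8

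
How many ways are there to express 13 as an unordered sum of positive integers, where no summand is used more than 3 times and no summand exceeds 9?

57

A partial list (first 12 by largest part):
9 + 4
9 + 3 + 1
9 + 2 + 2
9 + 2 + 1 + 1
8 + 5
8 + 4 + 1
8 + 3 + 2
8 + 3 + 1 + 1
8 + 2 + 2 + 1
8 + 2 + 1 + 1 + 1
7 + 6
7 + 5 + 1
…and 45 more, for 57 total.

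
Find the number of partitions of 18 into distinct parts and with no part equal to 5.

32

A partial list (first 12 by largest part):
18
1, 17
2, 16
3, 15
1, 2, 15
4, 14
1, 3, 14
1, 4, 13
2, 3, 13
6, 12
2, 4, 12
1, 2, 3, 12
…and 20 more, for 32 total.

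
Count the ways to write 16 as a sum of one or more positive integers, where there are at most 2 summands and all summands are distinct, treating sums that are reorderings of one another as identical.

8

The partitions of 16 that satisfy the conditions:
16
15+1
14+2
13+3
12+4
11+5
10+6
9+7
Counting gives 8.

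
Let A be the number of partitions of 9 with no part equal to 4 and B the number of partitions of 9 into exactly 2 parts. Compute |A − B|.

19

Partitions of 9 with no part equal to 4: 23.
Partitions of 9 into exactly 2 parts: 4.
|23 − 4| = 19.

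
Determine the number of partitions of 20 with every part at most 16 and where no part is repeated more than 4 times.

402

A full systematic count gives 402.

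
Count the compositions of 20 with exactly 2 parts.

Equivalently, choose which 1 of the 19 gaps become plus signs: C(19,1) = 19.

19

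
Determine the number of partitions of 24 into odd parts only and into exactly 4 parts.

23

Listing the qualifying partitions of 24:
1 + 1 + 1 + 21
1 + 1 + 3 + 19
1 + 1 + 5 + 17
1 + 3 + 3 + 17
1 + 1 + 7 + 15
1 + 3 + 5 + 15
3 + 3 + 3 + 15
1 + 1 + 9 + 13
1 + 3 + 7 + 13
1 + 5 + 5 + 13
3 + 3 + 5 + 13
1 + 1 + 11 + 11
1 + 3 + 9 + 11
1 + 5 + 7 + 11
3 + 3 + 7 + 11
3 + 5 + 5 + 11
1 + 5 + 9 + 9
3 + 3 + 9 + 9
1 + 7 + 7 + 9
3 + 5 + 7 + 9
5 + 5 + 5 + 9
3 + 7 + 7 + 7
5 + 5 + 7 + 7
That's 23 in total.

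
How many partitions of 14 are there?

135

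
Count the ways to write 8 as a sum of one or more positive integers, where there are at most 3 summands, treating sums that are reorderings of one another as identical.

They are:
8
1+7
2+6
1+1+6
3+5
1+2+5
4+4
1+3+4
2+2+4
2+3+3
That's 10 in total.

10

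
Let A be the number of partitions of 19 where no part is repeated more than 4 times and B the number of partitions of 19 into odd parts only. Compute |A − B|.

271

Partitions of 19 where no part is repeated more than 4 times: 325.
Partitions of 19 into odd parts only: 54.
|325 − 54| = 271.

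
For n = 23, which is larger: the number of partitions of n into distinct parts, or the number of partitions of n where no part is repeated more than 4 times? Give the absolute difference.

665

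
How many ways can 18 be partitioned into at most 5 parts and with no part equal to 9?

123

Systematic enumeration (by largest part, then next-largest, …) yields 123.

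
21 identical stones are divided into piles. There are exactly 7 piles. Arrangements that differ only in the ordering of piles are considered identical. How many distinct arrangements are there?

105

Counting exhaustively, 105 partitions satisfy the conditions.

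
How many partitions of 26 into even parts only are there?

101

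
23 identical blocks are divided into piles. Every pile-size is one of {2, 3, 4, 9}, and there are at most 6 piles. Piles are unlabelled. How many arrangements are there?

Enumerating:
9,9,3,2
9,4,4,4,2
9,4,4,3,3
9,4,4,2,2,2
9,4,3,3,2,2
9,3,3,3,3,2
4,4,4,4,4,3

7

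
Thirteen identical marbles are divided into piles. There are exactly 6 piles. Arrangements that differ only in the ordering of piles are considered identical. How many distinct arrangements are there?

14

Listing the qualifying partitions of 13:
8, 1, 1, 1, 1, 1
7, 2, 1, 1, 1, 1
6, 3, 1, 1, 1, 1
6, 2, 2, 1, 1, 1
5, 4, 1, 1, 1, 1
5, 3, 2, 1, 1, 1
5, 2, 2, 2, 1, 1
4, 4, 2, 1, 1, 1
4, 3, 3, 1, 1, 1
4, 3, 2, 2, 1, 1
4, 2, 2, 2, 2, 1
3, 3, 3, 2, 1, 1
3, 3, 2, 2, 2, 1
3, 2, 2, 2, 2, 2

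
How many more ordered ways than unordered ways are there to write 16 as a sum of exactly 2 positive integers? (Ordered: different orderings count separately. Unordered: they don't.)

7

Compositions: C(15,1) = 15.
Unordered (partitions into 2 parts): 8.
Difference: 15 − 8 = 7.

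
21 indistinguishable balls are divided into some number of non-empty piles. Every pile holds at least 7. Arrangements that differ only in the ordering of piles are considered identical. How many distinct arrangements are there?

The partitions of 21 that satisfy the conditions:
21
14 + 7
13 + 8
12 + 9
11 + 10
7 + 7 + 7
Counting gives 6.

6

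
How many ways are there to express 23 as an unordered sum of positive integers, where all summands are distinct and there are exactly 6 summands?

2

Enumerating:
8,5,4,3,2,1
7,6,4,3,2,1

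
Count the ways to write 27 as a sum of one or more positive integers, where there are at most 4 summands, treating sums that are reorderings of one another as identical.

There are 225 such partitions.

225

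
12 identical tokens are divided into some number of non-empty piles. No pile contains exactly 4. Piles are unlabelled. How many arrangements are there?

55

A partial list (first 12 by largest part):
12
11,1
10,2
10,1,1
9,3
9,2,1
9,1,1,1
8,3,1
8,2,2
8,2,1,1
8,1,1,1,1
7,5
…and 43 more, for 55 total.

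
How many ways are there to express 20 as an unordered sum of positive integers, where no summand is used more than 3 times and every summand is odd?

There are too many to list fully; the first 12 (by largest part) are:
19 + 1
17 + 3
17 + 1 + 1 + 1
15 + 5
15 + 3 + 1 + 1
13 + 7
13 + 5 + 1 + 1
13 + 3 + 3 + 1
11 + 9
11 + 7 + 1 + 1
11 + 5 + 3 + 1
11 + 3 + 3 + 3
…and 15 more, for 27 total.

27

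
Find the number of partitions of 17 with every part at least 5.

7

Listing the qualifying partitions of 17:
17
12+5
11+6
10+7
9+8
7+5+5
6+6+5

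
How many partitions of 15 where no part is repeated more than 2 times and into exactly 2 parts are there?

7

Listing the qualifying partitions of 15:
14,1
13,2
12,3
11,4
10,5
9,6
8,7
Counting gives 7.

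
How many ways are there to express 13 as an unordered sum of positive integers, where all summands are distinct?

18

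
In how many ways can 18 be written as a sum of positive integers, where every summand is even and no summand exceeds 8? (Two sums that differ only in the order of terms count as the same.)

18

They are:
8, 8, 2
8, 6, 4
8, 6, 2, 2
8, 4, 4, 2
8, 4, 2, 2, 2
8, 2, 2, 2, 2, 2
6, 6, 6
6, 6, 4, 2
6, 6, 2, 2, 2
6, 4, 4, 4
6, 4, 4, 2, 2
6, 4, 2, 2, 2, 2
6, 2, 2, 2, 2, 2, 2
4, 4, 4, 4, 2
4, 4, 4, 2, 2, 2
4, 4, 2, 2, 2, 2, 2
4, 2, 2, 2, 2, 2, 2, 2
2, 2, 2, 2, 2, 2, 2, 2, 2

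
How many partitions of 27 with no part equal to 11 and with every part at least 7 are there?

Listing the qualifying partitions of 27:
27
20+7
19+8
18+9
17+10
15+12
14+13
13+7+7
12+8+7
10+10+7
10+9+8
9+9+9

12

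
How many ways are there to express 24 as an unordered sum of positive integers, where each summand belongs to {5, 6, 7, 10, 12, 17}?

8

The partitions of 24 that satisfy the conditions:
17, 7
12, 12
12, 7, 5
12, 6, 6
10, 7, 7
7, 7, 5, 5
7, 6, 6, 5
6, 6, 6, 6
That's 8 in total.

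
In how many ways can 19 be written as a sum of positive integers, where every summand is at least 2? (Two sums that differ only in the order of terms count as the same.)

Systematic enumeration (by largest part, then next-largest, …) yields 105.

105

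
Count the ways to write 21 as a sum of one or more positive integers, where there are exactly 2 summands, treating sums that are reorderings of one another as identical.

10

They are:
20+1
19+2
18+3
17+4
16+5
15+6
14+7
13+8
12+9
11+10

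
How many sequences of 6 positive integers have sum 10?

126

A composition of 10 into 6 positive parts is chosen by placing 5 dividers among the 9 gaps between 10 units: C(9,5) = 126.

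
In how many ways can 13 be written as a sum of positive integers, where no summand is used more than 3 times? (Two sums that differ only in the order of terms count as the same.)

64

A partial list (first 12 by largest part):
13
12 + 1
11 + 2
11 + 1 + 1
10 + 3
10 + 2 + 1
10 + 1 + 1 + 1
9 + 4
9 + 3 + 1
9 + 2 + 2
9 + 2 + 1 + 1
8 + 5
…and 52 more, for 64 total.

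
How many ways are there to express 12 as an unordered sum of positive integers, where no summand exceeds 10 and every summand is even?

10

Enumerating:
10+2
8+4
8+2+2
6+6
6+4+2
6+2+2+2
4+4+4
4+4+2+2
4+2+2+2+2
2+2+2+2+2+2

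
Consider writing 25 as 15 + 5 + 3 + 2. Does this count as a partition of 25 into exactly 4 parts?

Yes

The parts sum to 25, and the condition 'there are exactly 4 summands' holds.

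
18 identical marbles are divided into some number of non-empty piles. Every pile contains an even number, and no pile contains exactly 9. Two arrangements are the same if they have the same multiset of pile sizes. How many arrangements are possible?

There are too many to list fully; the first 12 (by largest part) are:
18
16 + 2
14 + 4
14 + 2 + 2
12 + 6
12 + 4 + 2
12 + 2 + 2 + 2
10 + 8
10 + 6 + 2
10 + 4 + 4
10 + 4 + 2 + 2
10 + 2 + 2 + 2 + 2
…and 18 more, for 30 total.

30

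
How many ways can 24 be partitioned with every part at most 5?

There are 333 such partitions.

333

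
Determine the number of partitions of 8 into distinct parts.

Listing the qualifying partitions of 8:
8
7, 1
6, 2
5, 3
5, 2, 1
4, 3, 1

6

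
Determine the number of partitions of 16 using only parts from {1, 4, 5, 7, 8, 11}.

26

There are too many to list fully; the first 12 (by largest part) are:
11, 5
11, 4, 1
11, 1, 1, 1, 1, 1
8, 8
8, 7, 1
8, 5, 1, 1, 1
8, 4, 4
8, 4, 1, 1, 1, 1
8, 1, 1, 1, 1, 1, 1, 1, 1
7, 7, 1, 1
7, 5, 4
7, 5, 1, 1, 1, 1
…and 14 more, for 26 total.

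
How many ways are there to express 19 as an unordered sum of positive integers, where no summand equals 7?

Counting exhaustively, 413 partitions satisfy the conditions.

413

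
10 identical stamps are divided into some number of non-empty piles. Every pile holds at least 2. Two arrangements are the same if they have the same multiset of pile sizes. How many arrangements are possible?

12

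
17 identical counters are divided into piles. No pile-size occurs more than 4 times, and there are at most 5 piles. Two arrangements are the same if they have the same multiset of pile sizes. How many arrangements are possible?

119

Systematic enumeration (by largest part, then next-largest, …) yields 119.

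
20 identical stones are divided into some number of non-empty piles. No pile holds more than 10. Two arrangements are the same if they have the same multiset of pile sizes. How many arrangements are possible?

Counting exhaustively, 530 partitions satisfy the conditions.

530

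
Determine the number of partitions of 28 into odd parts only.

222

Direct enumeration gives 222 partitions.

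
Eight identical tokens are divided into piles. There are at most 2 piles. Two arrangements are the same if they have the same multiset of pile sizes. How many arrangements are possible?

5

Listing the qualifying partitions of 8:
8
1 + 7
2 + 6
3 + 5
4 + 4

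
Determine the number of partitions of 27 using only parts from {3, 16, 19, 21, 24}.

The partitions of 27 that satisfy the conditions:
24 + 3
21 + 3 + 3
3 + 3 + 3 + 3 + 3 + 3 + 3 + 3 + 3
That's 3 in total.

3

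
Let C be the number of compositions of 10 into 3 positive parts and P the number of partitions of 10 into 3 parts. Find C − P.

28

Ordered (compositions into 3 parts): C(9,2) = 36.
Unordered (partitions into 3 parts): 8.
Difference: 36 − 8 = 28.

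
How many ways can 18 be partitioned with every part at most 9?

There are 318 such partitions.

318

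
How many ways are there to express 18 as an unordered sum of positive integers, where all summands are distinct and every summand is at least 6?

Listing the qualifying partitions of 18:
18
12+6
11+7
10+8
That's 4 in total.

4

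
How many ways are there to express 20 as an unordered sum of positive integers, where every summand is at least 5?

13

The partitions of 20 that satisfy the conditions:
20
15,5
14,6
13,7
12,8
11,9
10,10
10,5,5
9,6,5
8,7,5
8,6,6
7,7,6
5,5,5,5
That's 13 in total.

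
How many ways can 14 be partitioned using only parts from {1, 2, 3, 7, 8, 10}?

44

There are too many to list fully; the first 12 (by largest part) are:
1+3+10
2+2+10
1+1+2+10
1+1+1+1+10
3+3+8
1+2+3+8
1+1+1+3+8
2+2+2+8
1+1+2+2+8
1+1+1+1+2+8
1+1+1+1+1+1+8
7+7
…and 32 more, for 44 total.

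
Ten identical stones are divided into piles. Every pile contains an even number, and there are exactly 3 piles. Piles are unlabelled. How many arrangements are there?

The partitions of 10 that satisfy the conditions:
6, 2, 2
4, 4, 2

2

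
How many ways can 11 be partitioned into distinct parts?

12

Listing the qualifying partitions of 11:
11
10, 1
9, 2
8, 3
8, 2, 1
7, 4
7, 3, 1
6, 5
6, 4, 1
6, 3, 2
5, 4, 2
5, 3, 2, 1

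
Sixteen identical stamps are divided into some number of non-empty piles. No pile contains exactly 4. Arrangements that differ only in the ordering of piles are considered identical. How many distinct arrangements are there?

154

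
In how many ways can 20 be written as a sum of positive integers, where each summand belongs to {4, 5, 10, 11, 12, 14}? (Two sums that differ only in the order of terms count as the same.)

The partitions of 20 that satisfy the conditions:
12, 4, 4
11, 5, 4
10, 10
10, 5, 5
5, 5, 5, 5
4, 4, 4, 4, 4
That's 6 in total.

6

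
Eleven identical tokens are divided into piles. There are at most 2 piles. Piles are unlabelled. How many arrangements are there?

Listing the qualifying partitions of 11:
11
10, 1
9, 2
8, 3
7, 4
6, 5
Counting gives 6.

6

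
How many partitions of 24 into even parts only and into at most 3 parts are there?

They are:
24
22,2
20,4
20,2,2
18,6
18,4,2
16,8
16,6,2
16,4,4
14,10
14,8,2
14,6,4
12,12
12,10,2
12,8,4
12,6,6
10,10,4
10,8,6
8,8,8

19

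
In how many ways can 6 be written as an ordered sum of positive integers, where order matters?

32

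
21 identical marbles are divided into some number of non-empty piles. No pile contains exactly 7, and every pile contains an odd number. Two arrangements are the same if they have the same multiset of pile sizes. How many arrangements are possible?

A partial list (first 12 by largest part):
21
19,1,1
17,3,1
17,1,1,1,1
15,5,1
15,3,3
15,3,1,1,1
15,1,1,1,1,1,1
13,5,3
13,5,1,1,1
13,3,3,1,1
13,3,1,1,1,1,1
…and 42 more, for 54 total.

54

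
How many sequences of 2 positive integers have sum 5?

Place 1 bars in the 4 internal gaps of a row of 5 dots: C(4,1) = 4.

4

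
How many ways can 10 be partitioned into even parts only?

The partitions of 10 that satisfy the conditions:
10
8,2
6,4
6,2,2
4,4,2
4,2,2,2
2,2,2,2,2

7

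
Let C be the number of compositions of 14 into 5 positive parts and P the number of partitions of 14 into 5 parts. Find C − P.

Compositions: C(13,4) = 715.
Partitions of 14 into exactly 5 parts: 23.
Difference: 715 − 23 = 692.

692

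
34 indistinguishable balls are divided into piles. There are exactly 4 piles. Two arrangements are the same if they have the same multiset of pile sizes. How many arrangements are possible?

297

Direct enumeration gives 297 partitions.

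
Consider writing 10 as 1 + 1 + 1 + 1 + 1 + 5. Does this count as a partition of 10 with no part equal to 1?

No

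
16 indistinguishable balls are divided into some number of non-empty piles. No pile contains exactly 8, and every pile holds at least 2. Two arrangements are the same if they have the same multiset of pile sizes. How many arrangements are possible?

48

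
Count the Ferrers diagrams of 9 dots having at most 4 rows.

18

They are:
9
8, 1
7, 2
7, 1, 1
6, 3
6, 2, 1
6, 1, 1, 1
5, 4
5, 3, 1
5, 2, 2
5, 2, 1, 1
4, 4, 1
4, 3, 2
4, 3, 1, 1
4, 2, 2, 1
3, 3, 3
3, 3, 2, 1
3, 2, 2, 2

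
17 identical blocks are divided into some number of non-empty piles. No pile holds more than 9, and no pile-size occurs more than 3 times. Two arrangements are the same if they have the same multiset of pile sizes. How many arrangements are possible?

Counting exhaustively, 128 partitions satisfy the conditions.

128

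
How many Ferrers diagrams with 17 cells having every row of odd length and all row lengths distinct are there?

5

The partitions of 17 that satisfy the conditions:
17
13 + 3 + 1
11 + 5 + 1
9 + 7 + 1
9 + 5 + 3
Counting gives 5.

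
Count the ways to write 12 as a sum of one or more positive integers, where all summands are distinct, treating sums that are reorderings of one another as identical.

The partitions of 12 that satisfy the conditions:
12
1 + 11
2 + 10
3 + 9
1 + 2 + 9
4 + 8
1 + 3 + 8
5 + 7
1 + 4 + 7
2 + 3 + 7
1 + 5 + 6
2 + 4 + 6
1 + 2 + 3 + 6
3 + 4 + 5
1 + 2 + 4 + 5
Counting gives 15.

15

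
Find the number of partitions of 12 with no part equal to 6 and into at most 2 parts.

6

Listing the qualifying partitions of 12:
12
11+1
10+2
9+3
8+4
7+5
That's 6 in total.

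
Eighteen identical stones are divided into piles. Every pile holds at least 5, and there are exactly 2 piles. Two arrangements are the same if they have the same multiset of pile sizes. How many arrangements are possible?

5

The partitions of 18 that satisfy the conditions:
13, 5
12, 6
11, 7
10, 8
9, 9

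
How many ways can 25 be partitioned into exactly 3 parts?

52

A partial list (first 12 by largest part):
1+1+23
1+2+22
1+3+21
2+2+21
1+4+20
2+3+20
1+5+19
2+4+19
3+3+19
1+6+18
2+5+18
3+4+18
…and 40 more, for 52 total.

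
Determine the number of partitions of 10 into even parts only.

Listing the qualifying partitions of 10:
10
8+2
6+4
6+2+2
4+4+2
4+2+2+2
2+2+2+2+2

7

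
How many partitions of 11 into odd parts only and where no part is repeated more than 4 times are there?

8

The partitions of 11 that satisfy the conditions:
11
9, 1, 1
7, 3, 1
7, 1, 1, 1, 1
5, 5, 1
5, 3, 3
5, 3, 1, 1, 1
3, 3, 3, 1, 1
That's 8 in total.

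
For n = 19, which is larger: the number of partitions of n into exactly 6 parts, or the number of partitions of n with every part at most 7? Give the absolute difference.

Partitions of 19 into exactly 6 parts: 71.
Partitions of 19 with every part at most 7: 300.
|71 − 300| = 229.

229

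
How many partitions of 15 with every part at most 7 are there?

131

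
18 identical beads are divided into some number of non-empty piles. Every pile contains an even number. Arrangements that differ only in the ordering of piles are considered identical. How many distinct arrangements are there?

A partial list (first 12 by largest part):
18
16+2
14+4
14+2+2
12+6
12+4+2
12+2+2+2
10+8
10+6+2
10+4+4
10+4+2+2
10+2+2+2+2
…and 18 more, for 30 total.

30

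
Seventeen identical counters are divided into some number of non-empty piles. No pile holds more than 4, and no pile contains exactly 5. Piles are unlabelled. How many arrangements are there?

72

Enumerating by decreasing first part gives 72 partitions in all.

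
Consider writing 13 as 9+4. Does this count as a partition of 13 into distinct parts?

The parts sum to 13, and the condition 'all summands are distinct' holds.

Yes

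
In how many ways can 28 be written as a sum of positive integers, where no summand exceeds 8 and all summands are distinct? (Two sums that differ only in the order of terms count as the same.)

The partitions of 28 that satisfy the conditions:
8+7+6+5+2
8+7+6+4+3
8+7+6+4+2+1
8+7+5+4+3+1
8+6+5+4+3+2
7+6+5+4+3+2+1
That's 6 in total.

6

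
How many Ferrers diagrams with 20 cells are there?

A full systematic count gives 627.

627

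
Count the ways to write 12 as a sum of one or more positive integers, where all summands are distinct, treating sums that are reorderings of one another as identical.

Enumerating:
12
11+1
10+2
9+3
9+2+1
8+4
8+3+1
7+5
7+4+1
7+3+2
6+5+1
6+4+2
6+3+2+1
5+4+3
5+4+2+1
Counting gives 15.

15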